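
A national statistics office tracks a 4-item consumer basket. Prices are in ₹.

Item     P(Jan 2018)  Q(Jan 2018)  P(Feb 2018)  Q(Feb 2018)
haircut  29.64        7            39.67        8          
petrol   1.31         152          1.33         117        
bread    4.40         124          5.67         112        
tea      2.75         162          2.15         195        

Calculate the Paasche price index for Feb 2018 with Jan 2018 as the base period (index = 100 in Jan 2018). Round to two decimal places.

Paasche price index uses current-period quantities as weights.
ΣP(Feb 2018)·Q(Feb 2018) = 39.67×8 + 1.33×117 + 5.67×112 + 2.15×195 = 317.36 + 155.61 + 635.04 + 419.25 = 1527.26
ΣP(Jan 2018)·Q(Feb 2018) = 29.64×8 + 1.31×117 + 4.40×112 + 2.75×195 = 237.12 + 153.27 + 492.8 + 536.25 = 1419.44
Index = 1527.26 / 1419.44 × 100 = 107.5960

107.60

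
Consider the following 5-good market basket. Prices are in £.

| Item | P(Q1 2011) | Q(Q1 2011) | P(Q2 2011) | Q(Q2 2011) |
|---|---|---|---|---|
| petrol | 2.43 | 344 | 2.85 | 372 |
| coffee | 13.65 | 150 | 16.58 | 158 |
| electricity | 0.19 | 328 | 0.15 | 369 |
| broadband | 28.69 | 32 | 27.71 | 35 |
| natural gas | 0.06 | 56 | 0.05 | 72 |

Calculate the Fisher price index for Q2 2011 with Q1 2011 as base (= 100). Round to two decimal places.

113.85

Laspeyres component (base-period weights):
ΣP(Q2 2011)Q(Q1 2011) = 2.85×344 + 16.58×150 + 0.15×328 + 27.71×32 + 0.05×56 = 980.4 + 2487 + 49.2 + 886.72 + 2.8 = 4406.12
ΣP(Q1 2011)Q(Q1 2011) = 2.43×344 + 13.65×150 + 0.19×328 + 28.69×32 + 0.06×56 = 835.92 + 2047.5 + 62.32 + 918.08 + 3.36 = 3867.18
L = 4406.12 / 3867.18 × 100 = 113.9363
Paasche component (current-period weights):
ΣP(Q2 2011)Q(Q2 2011) = 2.85×372 + 16.58×158 + 0.15×369 + 27.71×35 + 0.05×72 = 1060.2 + 2619.64 + 55.35 + 969.85 + 3.6 = 4708.64
ΣP(Q1 2011)Q(Q2 2011) = 2.43×372 + 13.65×158 + 0.19×369 + 28.69×35 + 0.06×72 = 903.96 + 2156.7 + 70.11 + 1004.15 + 4.32 = 4139.24
P = 4708.64 / 4139.24 × 100 = 113.7561
Fisher = √(L × P) = √(113.9363 × 113.7561) = 113.8462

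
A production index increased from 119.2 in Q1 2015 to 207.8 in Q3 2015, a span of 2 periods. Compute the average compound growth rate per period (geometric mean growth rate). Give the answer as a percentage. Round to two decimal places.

Growth factor = (207.8/119.2)^(1/2) = (1.743289)^(1/2) = 1.320337
Growth rate = 1.320337 − 1 = 0.320337 = 32.0337%

32.03%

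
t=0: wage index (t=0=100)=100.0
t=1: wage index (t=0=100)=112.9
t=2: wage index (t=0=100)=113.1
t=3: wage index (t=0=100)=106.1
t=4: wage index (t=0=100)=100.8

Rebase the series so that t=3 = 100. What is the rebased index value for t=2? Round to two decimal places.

106.60

Rebased(t=2) = 113.1 / 106.1 × 100 = 106.5975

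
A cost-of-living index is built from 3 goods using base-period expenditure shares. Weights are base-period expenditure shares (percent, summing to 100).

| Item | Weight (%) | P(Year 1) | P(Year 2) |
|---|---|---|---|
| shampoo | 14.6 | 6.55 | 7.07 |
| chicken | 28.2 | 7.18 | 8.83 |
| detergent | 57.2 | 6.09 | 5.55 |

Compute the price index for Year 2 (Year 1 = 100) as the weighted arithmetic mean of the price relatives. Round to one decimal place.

102.6

shampoo: 14.6 × (7.07/6.55) = 14.6 × 1.079389 = 15.7591
chicken: 28.2 × (8.83/7.18) = 28.2 × 1.229805 = 34.6805
detergent: 57.2 × (5.55/6.09) = 57.2 × 0.911330 = 52.1281
Index = Σ wᵢ·(p₁ᵢ/p₀ᵢ) = 15.7591 + 34.6805 + 52.1281 = 102.5677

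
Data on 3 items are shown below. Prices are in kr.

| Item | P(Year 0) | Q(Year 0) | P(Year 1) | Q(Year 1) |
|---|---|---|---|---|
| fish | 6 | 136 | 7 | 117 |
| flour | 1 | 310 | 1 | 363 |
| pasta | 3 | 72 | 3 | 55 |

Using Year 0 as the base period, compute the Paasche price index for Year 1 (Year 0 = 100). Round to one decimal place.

109.5

Paasche price index uses current-period quantities as weights.
ΣP(Year 1)·Q(Year 1) = 7×117 + 1×363 + 3×55 = 819 + 363 + 165 = 1347
ΣP(Year 0)·Q(Year 1) = 6×117 + 1×363 + 3×55 = 702 + 363 + 165 = 1230
Index = 1347 / 1230 × 100 = 109.5122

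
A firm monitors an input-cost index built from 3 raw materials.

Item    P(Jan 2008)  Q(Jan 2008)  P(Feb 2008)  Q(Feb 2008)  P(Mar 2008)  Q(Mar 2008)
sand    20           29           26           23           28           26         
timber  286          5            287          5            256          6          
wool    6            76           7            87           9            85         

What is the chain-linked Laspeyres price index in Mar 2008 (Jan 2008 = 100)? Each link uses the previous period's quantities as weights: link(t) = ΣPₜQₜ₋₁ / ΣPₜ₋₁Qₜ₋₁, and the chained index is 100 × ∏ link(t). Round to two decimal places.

Link Jan 2008→Feb 2008:
ΣP(Feb 2008)Q(Jan 2008) = 26×29 + 287×5 + 7×76 = 754 + 1435 + 532 = 2721
ΣP(Jan 2008)Q(Jan 2008) = 20×29 + 286×5 + 6×76 = 580 + 1430 + 456 = 2466
link = 2721/2466 = 1.103406
Link Feb 2008→Mar 2008:
ΣP(Mar 2008)Q(Feb 2008) = 28×23 + 256×5 + 9×87 = 644 + 1280 + 783 = 2707
ΣP(Feb 2008)Q(Feb 2008) = 26×23 + 287×5 + 7×87 = 598 + 1435 + 609 = 2642
link = 2707/2642 = 1.024603
Chained index = 100 × 1.103406 × 1.024603 = 113.0553

113.06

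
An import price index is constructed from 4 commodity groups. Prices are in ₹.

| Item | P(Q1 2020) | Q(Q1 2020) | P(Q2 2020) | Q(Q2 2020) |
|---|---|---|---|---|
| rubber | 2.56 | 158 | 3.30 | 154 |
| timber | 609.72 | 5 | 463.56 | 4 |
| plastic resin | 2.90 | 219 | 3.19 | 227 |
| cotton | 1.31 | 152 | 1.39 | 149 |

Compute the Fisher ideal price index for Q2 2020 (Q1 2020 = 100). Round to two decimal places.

Laspeyres component (base-period weights):
ΣP(Q2 2020)Q(Q1 2020) = 3.30×158 + 463.56×5 + 3.19×219 + 1.39×152 = 521.4 + 2317.8 + 698.61 + 211.28 = 3749.09
ΣP(Q1 2020)Q(Q1 2020) = 2.56×158 + 609.72×5 + 2.90×219 + 1.31×152 = 404.48 + 3048.6 + 635.1 + 199.12 = 4287.3
L = 3749.09 / 4287.3 × 100 = 87.4464
Paasche component (current-period weights):
ΣP(Q2 2020)Q(Q2 2020) = 3.30×154 + 463.56×4 + 3.19×227 + 1.39×149 = 508.2 + 1854.24 + 724.13 + 207.11 = 3293.68
ΣP(Q1 2020)Q(Q2 2020) = 2.56×154 + 609.72×4 + 2.90×227 + 1.31×149 = 394.24 + 2438.88 + 658.3 + 195.19 = 3686.61
P = 3293.68 / 3686.61 × 100 = 89.3417
Fisher = √(L × P) = √(87.4464 × 89.3417) = 88.3890

88.39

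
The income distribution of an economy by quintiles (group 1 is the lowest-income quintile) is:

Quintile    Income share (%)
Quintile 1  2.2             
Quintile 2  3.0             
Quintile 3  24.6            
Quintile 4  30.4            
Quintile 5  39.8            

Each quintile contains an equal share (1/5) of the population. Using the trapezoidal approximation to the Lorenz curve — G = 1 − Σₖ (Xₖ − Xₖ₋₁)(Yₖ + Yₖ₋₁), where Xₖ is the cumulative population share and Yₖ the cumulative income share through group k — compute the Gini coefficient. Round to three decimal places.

0.410

Cumulative income shares Yₖ: 0.0220, 0.0520, 0.2980, 0.6020, 1.0000
Σ (Xₖ−Xₖ₋₁)(Yₖ+Yₖ₋₁) = (1/5)(0.0220+0.0000) + (1/5)(0.0520+0.0220) + (1/5)(0.2980+0.0520) + (1/5)(0.6020+0.2980) + (1/5)(1.0000+0.6020)
  = 0.0044 + 0.0148 + 0.0700 + 0.1800 + 0.3204 = 0.5896
G = 1 − 0.5896 = 0.4104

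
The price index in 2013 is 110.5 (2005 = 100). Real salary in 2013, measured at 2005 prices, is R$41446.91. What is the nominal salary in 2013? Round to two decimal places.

Nominal = Real × (Index/100) = 41446.91 × (110.5/100)
        = 41446.91 × 1.105 = 45798.8356

45798.84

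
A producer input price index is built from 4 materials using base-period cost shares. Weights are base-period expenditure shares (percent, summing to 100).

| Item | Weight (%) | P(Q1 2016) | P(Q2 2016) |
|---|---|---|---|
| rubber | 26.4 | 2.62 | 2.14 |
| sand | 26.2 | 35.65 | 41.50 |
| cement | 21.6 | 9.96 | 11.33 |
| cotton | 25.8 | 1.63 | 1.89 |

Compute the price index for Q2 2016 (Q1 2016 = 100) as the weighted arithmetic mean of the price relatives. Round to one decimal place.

106.5

rubber: 26.4 × (2.14/2.62) = 26.4 × 0.816794 = 21.5634
sand: 26.2 × (41.50/35.65) = 26.2 × 1.164095 = 30.4993
cement: 21.6 × (11.33/9.96) = 21.6 × 1.137550 = 24.5711
cotton: 25.8 × (1.89/1.63) = 25.8 × 1.159509 = 29.9153
Index = Σ wᵢ·(p₁ᵢ/p₀ᵢ) = 21.5634 + 30.4993 + 24.5711 + 29.9153 = 106.5491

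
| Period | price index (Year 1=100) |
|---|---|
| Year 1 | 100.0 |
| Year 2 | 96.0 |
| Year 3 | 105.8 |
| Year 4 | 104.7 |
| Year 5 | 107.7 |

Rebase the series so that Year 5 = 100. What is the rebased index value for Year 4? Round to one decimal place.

97.2

Rebased(Year 4) = 104.7 / 107.7 × 100 = 97.2145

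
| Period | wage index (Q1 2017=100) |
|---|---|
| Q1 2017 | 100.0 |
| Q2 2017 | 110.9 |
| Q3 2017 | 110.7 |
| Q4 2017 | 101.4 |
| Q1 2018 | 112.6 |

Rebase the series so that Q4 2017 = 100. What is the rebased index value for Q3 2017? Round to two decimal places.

Rebased(Q3 2017) = 110.7 / 101.4 × 100 = 109.1716

109.17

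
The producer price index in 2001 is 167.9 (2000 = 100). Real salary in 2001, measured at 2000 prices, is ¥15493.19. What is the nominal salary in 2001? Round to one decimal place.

Nominal = Real × (Index/100) = 15493.19 × (167.9/100)
        = 15493.19 × 1.679 = 26013.0660

26013.1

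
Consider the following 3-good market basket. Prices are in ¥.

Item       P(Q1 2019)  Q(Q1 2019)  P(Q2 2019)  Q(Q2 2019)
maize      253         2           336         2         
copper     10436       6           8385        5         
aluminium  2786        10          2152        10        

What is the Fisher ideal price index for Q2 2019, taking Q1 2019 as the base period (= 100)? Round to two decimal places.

Laspeyres component (base-period weights):
ΣP(Q2 2019)Q(Q1 2019) = 336×2 + 8385×6 + 2152×10 = 672 + 50310 + 21520 = 72502
ΣP(Q1 2019)Q(Q1 2019) = 253×2 + 10436×6 + 2786×10 = 506 + 62616 + 27860 = 90982
L = 72502 / 90982 × 100 = 79.6883
Paasche component (current-period weights):
ΣP(Q2 2019)Q(Q2 2019) = 336×2 + 8385×5 + 2152×10 = 672 + 41925 + 21520 = 64117
ΣP(Q1 2019)Q(Q2 2019) = 253×2 + 10436×5 + 2786×10 = 506 + 52180 + 27860 = 80546
P = 64117 / 80546 × 100 = 79.6030
Fisher = √(L × P) = √(79.6883 × 79.6030) = 79.6456

79.65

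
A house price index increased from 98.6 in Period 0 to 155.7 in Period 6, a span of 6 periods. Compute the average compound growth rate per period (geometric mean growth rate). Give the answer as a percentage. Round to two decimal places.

7.91%

Growth factor = (155.7/98.6)^(1/6) = (1.579108)^(1/6) = 1.079117
Growth rate = 1.079117 − 1 = 0.079117 = 7.9117%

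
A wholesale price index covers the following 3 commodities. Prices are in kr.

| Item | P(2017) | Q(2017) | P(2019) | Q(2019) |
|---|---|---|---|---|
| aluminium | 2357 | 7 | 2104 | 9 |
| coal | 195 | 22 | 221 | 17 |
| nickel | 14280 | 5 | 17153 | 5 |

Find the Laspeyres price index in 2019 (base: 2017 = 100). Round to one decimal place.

114.3

Laspeyres price index uses base-period quantities as weights.
ΣP(2019)·Q(2017) = 2104×7 + 221×22 + 17153×5 = 14728 + 4862 + 85765 = 105355
ΣP(2017)·Q(2017) = 2357×7 + 195×22 + 14280×5 = 16499 + 4290 + 71400 = 92189
Index = 105355 / 92189 × 100 = 114.2815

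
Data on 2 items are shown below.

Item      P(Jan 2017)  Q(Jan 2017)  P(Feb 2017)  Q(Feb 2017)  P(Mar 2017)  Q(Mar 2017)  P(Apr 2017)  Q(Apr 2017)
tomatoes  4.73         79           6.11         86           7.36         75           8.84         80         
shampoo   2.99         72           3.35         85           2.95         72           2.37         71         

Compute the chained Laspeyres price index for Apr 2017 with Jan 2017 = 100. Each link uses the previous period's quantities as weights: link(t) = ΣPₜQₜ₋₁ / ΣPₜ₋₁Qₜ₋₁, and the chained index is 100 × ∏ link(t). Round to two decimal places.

146.21

Link Jan 2017→Feb 2017:
ΣP(Feb 2017)Q(Jan 2017) = 6.11×79 + 3.35×72 = 482.69 + 241.2 = 723.89
ΣP(Jan 2017)Q(Jan 2017) = 4.73×79 + 2.99×72 = 373.67 + 215.28 = 588.95
link = 723.89/588.95 = 1.229120
Link Feb 2017→Mar 2017:
ΣP(Mar 2017)Q(Feb 2017) = 7.36×86 + 2.95×85 = 632.96 + 250.75 = 883.71
ΣP(Feb 2017)Q(Feb 2017) = 6.11×86 + 3.35×85 = 525.46 + 284.75 = 810.21
link = 883.71/810.21 = 1.090717
Link Mar 2017→Apr 2017:
ΣP(Apr 2017)Q(Mar 2017) = 8.84×75 + 2.37×72 = 663 + 170.64 = 833.64
ΣP(Mar 2017)Q(Mar 2017) = 7.36×75 + 2.95×72 = 552 + 212.4 = 764.4
link = 833.64/764.4 = 1.090581
Chained index = 100 × 1.229120 × 1.090717 × 1.090581 = 146.2057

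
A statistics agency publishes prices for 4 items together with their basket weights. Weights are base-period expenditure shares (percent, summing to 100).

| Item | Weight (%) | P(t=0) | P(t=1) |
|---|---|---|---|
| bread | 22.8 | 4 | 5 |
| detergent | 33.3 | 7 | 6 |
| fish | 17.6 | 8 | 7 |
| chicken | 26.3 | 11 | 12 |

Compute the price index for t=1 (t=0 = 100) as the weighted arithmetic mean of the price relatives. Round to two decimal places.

101.13

bread: 22.8 × (5/4) = 22.8 × 1.250000 = 28.5000
detergent: 33.3 × (6/7) = 33.3 × 0.857143 = 28.5429
fish: 17.6 × (7/8) = 17.6 × 0.875000 = 15.4000
chicken: 26.3 × (12/11) = 26.3 × 1.090909 = 28.6909
Index = Σ wᵢ·(p₁ᵢ/p₀ᵢ) = 28.5000 + 28.5429 + 15.4000 + 28.6909 = 101.1338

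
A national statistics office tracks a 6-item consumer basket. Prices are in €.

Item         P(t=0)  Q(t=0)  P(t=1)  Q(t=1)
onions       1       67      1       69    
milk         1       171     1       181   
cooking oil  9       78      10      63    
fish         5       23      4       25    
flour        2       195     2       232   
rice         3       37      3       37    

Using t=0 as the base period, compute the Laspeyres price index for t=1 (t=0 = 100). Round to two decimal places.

103.53

Laspeyres price index uses base-period quantities as weights.
ΣP(t=1)·Q(t=0) = 1×67 + 1×171 + 10×78 + 4×23 + 2×195 + 3×37 = 67 + 171 + 780 + 92 + 390 + 111 = 1611
ΣP(t=0)·Q(t=0) = 1×67 + 1×171 + 9×78 + 5×23 + 2×195 + 3×37 = 67 + 171 + 702 + 115 + 390 + 111 = 1556
Index = 1611 / 1556 × 100 = 103.5347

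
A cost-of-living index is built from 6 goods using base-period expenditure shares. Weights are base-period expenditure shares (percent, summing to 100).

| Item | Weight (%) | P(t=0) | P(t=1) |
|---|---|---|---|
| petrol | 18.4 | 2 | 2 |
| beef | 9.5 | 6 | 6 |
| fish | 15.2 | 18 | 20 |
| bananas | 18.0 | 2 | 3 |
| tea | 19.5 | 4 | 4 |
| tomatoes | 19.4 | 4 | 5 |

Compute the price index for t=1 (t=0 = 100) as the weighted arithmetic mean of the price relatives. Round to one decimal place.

petrol: 18.4 × (2/2) = 18.4 × 1.000000 = 18.4000
beef: 9.5 × (6/6) = 9.5 × 1.000000 = 9.5000
fish: 15.2 × (20/18) = 15.2 × 1.111111 = 16.8889
bananas: 18.0 × (3/2) = 18.0 × 1.500000 = 27.0000
tea: 19.5 × (4/4) = 19.5 × 1.000000 = 19.5000
tomatoes: 19.4 × (5/4) = 19.4 × 1.250000 = 24.2500
Index = Σ wᵢ·(p₁ᵢ/p₀ᵢ) = 18.4000 + 9.5000 + 16.8889 + 27.0000 + 19.5000 + 24.2500 = 115.5389

115.5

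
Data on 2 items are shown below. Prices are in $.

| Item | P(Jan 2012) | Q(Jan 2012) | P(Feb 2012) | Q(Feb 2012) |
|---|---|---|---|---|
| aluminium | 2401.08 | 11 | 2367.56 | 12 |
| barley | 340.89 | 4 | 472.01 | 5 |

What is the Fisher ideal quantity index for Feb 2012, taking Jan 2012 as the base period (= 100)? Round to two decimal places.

Laspeyres component (base-period weights):
ΣP(Jan 2012)Q(Feb 2012) = 2401.08×12 + 340.89×5 = 28812.96 + 1704.45 = 30517.41
ΣP(Jan 2012)Q(Jan 2012) = 2401.08×11 + 340.89×4 = 26411.88 + 1363.56 = 27775.44
L = 30517.41 / 27775.44 × 100 = 109.8719
Paasche component (current-period weights):
ΣP(Feb 2012)Q(Feb 2012) = 2367.56×12 + 472.01×5 = 28410.72 + 2360.05 = 30770.77
ΣP(Feb 2012)Q(Jan 2012) = 2367.56×11 + 472.01×4 = 26043.16 + 1888.04 = 27931.2
P = 30770.77 / 27931.2 × 100 = 110.1663
Fisher = √(L × P) = √(109.8719 × 110.1663) = 110.0190

110.02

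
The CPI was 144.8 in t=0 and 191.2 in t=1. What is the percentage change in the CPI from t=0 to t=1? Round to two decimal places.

Change = (191.2 − 144.8) / 144.8 × 100
       = 46.4 / 144.8 × 100 = 32.0442%

32.04%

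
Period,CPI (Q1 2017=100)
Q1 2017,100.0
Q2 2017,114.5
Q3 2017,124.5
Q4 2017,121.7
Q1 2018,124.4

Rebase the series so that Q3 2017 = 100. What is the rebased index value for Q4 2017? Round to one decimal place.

Rebased(Q4 2017) = 121.7 / 124.5 × 100 = 97.7510

97.8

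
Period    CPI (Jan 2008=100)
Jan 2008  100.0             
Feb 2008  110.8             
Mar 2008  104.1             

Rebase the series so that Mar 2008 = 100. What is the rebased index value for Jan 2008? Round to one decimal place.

96.1

Rebased(Jan 2008) = 100.0 / 104.1 × 100 = 96.0615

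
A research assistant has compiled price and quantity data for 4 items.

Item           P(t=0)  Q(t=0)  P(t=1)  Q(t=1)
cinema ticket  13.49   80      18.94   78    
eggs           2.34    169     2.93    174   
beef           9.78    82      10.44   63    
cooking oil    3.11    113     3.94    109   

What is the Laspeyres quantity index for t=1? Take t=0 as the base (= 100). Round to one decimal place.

Laspeyres quantity index uses base-period prices as weights.
ΣP(t=0)·Q(t=1) = 13.49×78 + 2.34×174 + 9.78×63 + 3.11×109 = 1052.22 + 407.16 + 616.14 + 338.99 = 2414.51
ΣP(t=0)·Q(t=0) = 13.49×80 + 2.34×169 + 9.78×82 + 3.11×113 = 1079.2 + 395.46 + 801.96 + 351.43 = 2628.05
Index = 2414.51 / 2628.05 × 100 = 91.8746

91.9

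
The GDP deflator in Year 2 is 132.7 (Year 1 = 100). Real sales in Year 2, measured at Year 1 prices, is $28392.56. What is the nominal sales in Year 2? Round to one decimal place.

37676.9

Nominal = Real × (Index/100) = 28392.56 × (132.7/100)
        = 28392.56 × 1.327 = 37676.9271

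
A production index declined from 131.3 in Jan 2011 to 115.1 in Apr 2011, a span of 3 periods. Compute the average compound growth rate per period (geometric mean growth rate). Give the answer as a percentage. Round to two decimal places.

-4.29%

Growth factor = (115.1/131.3)^(1/3) = (0.876618)^(1/3) = 0.957055
Growth rate = 0.957055 − 1 = -0.042945 = -4.2945%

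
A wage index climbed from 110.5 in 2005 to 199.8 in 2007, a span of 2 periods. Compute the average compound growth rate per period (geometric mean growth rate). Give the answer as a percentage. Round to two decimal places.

34.47%

Growth factor = (199.8/110.5)^(1/2) = (1.808145)^(1/2) = 1.344673
Growth rate = 1.344673 − 1 = 0.344673 = 34.4673%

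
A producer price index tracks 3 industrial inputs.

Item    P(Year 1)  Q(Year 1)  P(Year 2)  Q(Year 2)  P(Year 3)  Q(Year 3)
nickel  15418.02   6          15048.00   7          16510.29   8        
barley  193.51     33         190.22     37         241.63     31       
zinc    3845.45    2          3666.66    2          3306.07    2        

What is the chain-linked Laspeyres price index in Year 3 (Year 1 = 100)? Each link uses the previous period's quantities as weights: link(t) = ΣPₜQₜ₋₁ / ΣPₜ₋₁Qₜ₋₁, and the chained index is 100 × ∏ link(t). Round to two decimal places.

Link Year 1→Year 2:
ΣP(Year 2)Q(Year 1) = 15048.00×6 + 190.22×33 + 3666.66×2 = 90288 + 6277.26 + 7333.32 = 103898.58
ΣP(Year 1)Q(Year 1) = 15418.02×6 + 193.51×33 + 3845.45×2 = 92508.12 + 6385.83 + 7690.9 = 106584.85
link = 103898.58/106584.85 = 0.974797
Link Year 2→Year 3:
ΣP(Year 3)Q(Year 2) = 16510.29×7 + 241.63×37 + 3306.07×2 = 115572.03 + 8940.31 + 6612.14 = 131124.48
ΣP(Year 2)Q(Year 2) = 15048.00×7 + 190.22×37 + 3666.66×2 = 105336 + 7038.14 + 7333.32 = 119707.46
link = 131124.48/119707.46 = 1.095374
Chained index = 100 × 0.974797 × 1.095374 = 106.7767

106.78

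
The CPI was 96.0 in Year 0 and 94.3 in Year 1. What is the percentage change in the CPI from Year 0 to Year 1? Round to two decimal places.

Change = (94.3 − 96.0) / 96.0 × 100
       = -1.7 / 96.0 × 100 = -1.7708%

-1.77%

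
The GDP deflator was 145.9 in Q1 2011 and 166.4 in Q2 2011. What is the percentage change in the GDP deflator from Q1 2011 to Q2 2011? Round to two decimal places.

14.05%

Change = (166.4 − 145.9) / 145.9 × 100
       = 20.5 / 145.9 × 100 = 14.0507%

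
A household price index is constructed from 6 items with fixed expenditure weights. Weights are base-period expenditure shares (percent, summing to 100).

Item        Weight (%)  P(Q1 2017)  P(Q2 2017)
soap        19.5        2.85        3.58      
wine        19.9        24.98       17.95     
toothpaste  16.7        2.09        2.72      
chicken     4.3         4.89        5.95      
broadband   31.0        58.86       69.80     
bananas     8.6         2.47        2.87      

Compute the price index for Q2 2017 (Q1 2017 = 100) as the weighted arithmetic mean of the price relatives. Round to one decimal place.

112.5

soap: 19.5 × (3.58/2.85) = 19.5 × 1.256140 = 24.4947
wine: 19.9 × (17.95/24.98) = 19.9 × 0.718575 = 14.2996
toothpaste: 16.7 × (2.72/2.09) = 16.7 × 1.301435 = 21.7340
chicken: 4.3 × (5.95/4.89) = 4.3 × 1.216769 = 5.2321
broadband: 31.0 × (69.80/58.86) = 31.0 × 1.185865 = 36.7618
bananas: 8.6 × (2.87/2.47) = 8.6 × 1.161943 = 9.9927
Index = Σ wᵢ·(p₁ᵢ/p₀ᵢ) = 24.4947 + 14.2996 + 21.7340 + 5.2321 + 36.7618 + 9.9927 = 112.5150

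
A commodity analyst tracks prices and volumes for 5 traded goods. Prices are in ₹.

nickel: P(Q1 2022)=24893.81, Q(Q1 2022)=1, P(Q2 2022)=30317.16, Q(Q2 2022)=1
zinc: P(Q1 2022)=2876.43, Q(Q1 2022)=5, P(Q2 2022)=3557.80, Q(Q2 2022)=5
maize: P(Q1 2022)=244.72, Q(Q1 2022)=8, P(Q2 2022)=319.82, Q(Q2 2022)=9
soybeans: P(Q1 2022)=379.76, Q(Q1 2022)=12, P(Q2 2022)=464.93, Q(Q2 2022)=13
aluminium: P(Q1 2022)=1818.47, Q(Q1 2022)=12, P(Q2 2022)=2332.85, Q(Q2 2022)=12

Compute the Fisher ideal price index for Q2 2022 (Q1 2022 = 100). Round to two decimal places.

Laspeyres component (base-period weights):
ΣP(Q2 2022)Q(Q1 2022) = 30317.16×1 + 3557.80×5 + 319.82×8 + 464.93×12 + 2332.85×12 = 30317.16 + 17789 + 2558.56 + 5579.16 + 27994.2 = 84238.08
ΣP(Q1 2022)Q(Q1 2022) = 24893.81×1 + 2876.43×5 + 244.72×8 + 379.76×12 + 1818.47×12 = 24893.81 + 14382.15 + 1957.76 + 4557.12 + 21821.64 = 67612.48
L = 84238.08 / 67612.48 × 100 = 124.5895
Paasche component (current-period weights):
ΣP(Q2 2022)Q(Q2 2022) = 30317.16×1 + 3557.80×5 + 319.82×9 + 464.93×13 + 2332.85×12 = 30317.16 + 17789 + 2878.38 + 6044.09 + 27994.2 = 85022.83
ΣP(Q1 2022)Q(Q2 2022) = 24893.81×1 + 2876.43×5 + 244.72×9 + 379.76×13 + 1818.47×12 = 24893.81 + 14382.15 + 2202.48 + 4936.88 + 21821.64 = 68236.96
P = 85022.83 / 68236.96 × 100 = 124.5994
Fisher = √(L × P) = √(124.5895 × 124.5994) = 124.5945

124.59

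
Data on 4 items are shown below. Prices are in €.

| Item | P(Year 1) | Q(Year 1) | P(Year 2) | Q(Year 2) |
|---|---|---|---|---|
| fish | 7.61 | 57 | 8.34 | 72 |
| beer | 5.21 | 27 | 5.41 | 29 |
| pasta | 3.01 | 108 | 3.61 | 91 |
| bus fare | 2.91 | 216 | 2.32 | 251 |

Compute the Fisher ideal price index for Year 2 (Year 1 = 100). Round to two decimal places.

98.46

Laspeyres component (base-period weights):
ΣP(Year 2)Q(Year 1) = 8.34×57 + 5.41×27 + 3.61×108 + 2.32×216 = 475.38 + 146.07 + 389.88 + 501.12 = 1512.45
ΣP(Year 1)Q(Year 1) = 7.61×57 + 5.21×27 + 3.01×108 + 2.91×216 = 433.77 + 140.67 + 325.08 + 628.56 = 1528.08
L = 1512.45 / 1528.08 × 100 = 98.9771
Paasche component (current-period weights):
ΣP(Year 2)Q(Year 2) = 8.34×72 + 5.41×29 + 3.61×91 + 2.32×251 = 600.48 + 156.89 + 328.51 + 582.32 = 1668.2
ΣP(Year 1)Q(Year 2) = 7.61×72 + 5.21×29 + 3.01×91 + 2.91×251 = 547.92 + 151.09 + 273.91 + 730.41 = 1703.33
P = 1668.2 / 1703.33 × 100 = 97.9376
Fisher = √(L × P) = √(98.9771 × 97.9376) = 98.4560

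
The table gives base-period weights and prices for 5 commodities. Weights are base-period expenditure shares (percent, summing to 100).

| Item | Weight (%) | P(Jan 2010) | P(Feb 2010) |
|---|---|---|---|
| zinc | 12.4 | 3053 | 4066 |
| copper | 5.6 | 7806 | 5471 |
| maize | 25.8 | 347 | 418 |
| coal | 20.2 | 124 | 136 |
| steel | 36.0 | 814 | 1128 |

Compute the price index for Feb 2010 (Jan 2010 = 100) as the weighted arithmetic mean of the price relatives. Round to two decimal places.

zinc: 12.4 × (4066/3053) = 12.4 × 1.331805 = 16.5144
copper: 5.6 × (5471/7806) = 5.6 × 0.700871 = 3.9249
maize: 25.8 × (418/347) = 25.8 × 1.204611 = 31.0790
coal: 20.2 × (136/124) = 20.2 × 1.096774 = 22.1548
steel: 36.0 × (1128/814) = 36.0 × 1.385749 = 49.8870
Index = Σ wᵢ·(p₁ᵢ/p₀ᵢ) = 16.5144 + 3.9249 + 31.0790 + 22.1548 + 49.8870 = 123.5600

123.56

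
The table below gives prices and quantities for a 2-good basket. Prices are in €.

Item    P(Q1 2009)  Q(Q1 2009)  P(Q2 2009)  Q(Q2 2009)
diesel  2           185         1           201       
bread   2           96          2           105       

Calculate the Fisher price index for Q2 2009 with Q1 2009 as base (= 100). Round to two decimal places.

67.12

Laspeyres component (base-period weights):
ΣP(Q2 2009)Q(Q1 2009) = 1×185 + 2×96 = 185 + 192 = 377
ΣP(Q1 2009)Q(Q1 2009) = 2×185 + 2×96 = 370 + 192 = 562
L = 377 / 562 × 100 = 67.0819
Paasche component (current-period weights):
ΣP(Q2 2009)Q(Q2 2009) = 1×201 + 2×105 = 201 + 210 = 411
ΣP(Q1 2009)Q(Q2 2009) = 2×201 + 2×105 = 402 + 210 = 612
P = 411 / 612 × 100 = 67.1569
Fisher = √(L × P) = √(67.0819 × 67.1569) = 67.1193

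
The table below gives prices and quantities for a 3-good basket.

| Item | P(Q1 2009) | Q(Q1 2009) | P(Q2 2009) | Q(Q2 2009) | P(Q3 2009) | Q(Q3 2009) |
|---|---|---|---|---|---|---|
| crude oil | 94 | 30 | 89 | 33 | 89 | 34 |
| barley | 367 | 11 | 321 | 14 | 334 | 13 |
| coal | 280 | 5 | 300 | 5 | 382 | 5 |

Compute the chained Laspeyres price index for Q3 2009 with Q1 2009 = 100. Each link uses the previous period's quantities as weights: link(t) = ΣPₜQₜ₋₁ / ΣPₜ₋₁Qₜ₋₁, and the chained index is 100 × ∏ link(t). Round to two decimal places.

Link Q1 2009→Q2 2009:
ΣP(Q2 2009)Q(Q1 2009) = 89×30 + 321×11 + 300×5 = 2670 + 3531 + 1500 = 7701
ΣP(Q1 2009)Q(Q1 2009) = 94×30 + 367×11 + 280×5 = 2820 + 4037 + 1400 = 8257
link = 7701/8257 = 0.932663
Link Q2 2009→Q3 2009:
ΣP(Q3 2009)Q(Q2 2009) = 89×33 + 334×14 + 382×5 = 2937 + 4676 + 1910 = 9523
ΣP(Q2 2009)Q(Q2 2009) = 89×33 + 321×14 + 300×5 = 2937 + 4494 + 1500 = 8931
link = 9523/8931 = 1.066286
Chained index = 100 × 0.932663 × 1.066286 = 99.4486

99.45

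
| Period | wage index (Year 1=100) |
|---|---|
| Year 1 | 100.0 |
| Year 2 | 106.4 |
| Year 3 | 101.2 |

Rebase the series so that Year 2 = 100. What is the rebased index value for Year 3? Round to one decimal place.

95.1

Rebased(Year 3) = 101.2 / 106.4 × 100 = 95.1128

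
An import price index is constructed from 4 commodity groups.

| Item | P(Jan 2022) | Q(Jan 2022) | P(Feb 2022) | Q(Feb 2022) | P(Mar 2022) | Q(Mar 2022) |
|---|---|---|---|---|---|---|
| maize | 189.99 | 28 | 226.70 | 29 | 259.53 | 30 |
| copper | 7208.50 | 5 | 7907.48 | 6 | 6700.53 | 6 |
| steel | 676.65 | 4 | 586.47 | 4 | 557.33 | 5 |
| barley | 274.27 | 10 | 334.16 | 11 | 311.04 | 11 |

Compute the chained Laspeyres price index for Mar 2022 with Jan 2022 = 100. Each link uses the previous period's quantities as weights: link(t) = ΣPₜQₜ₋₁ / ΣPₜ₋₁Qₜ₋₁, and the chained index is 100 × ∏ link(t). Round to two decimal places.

Link Jan 2022→Feb 2022:
ΣP(Feb 2022)Q(Jan 2022) = 226.70×28 + 7907.48×5 + 586.47×4 + 334.16×10 = 6347.6 + 39537.4 + 2345.88 + 3341.6 = 51572.48
ΣP(Jan 2022)Q(Jan 2022) = 189.99×28 + 7208.50×5 + 676.65×4 + 274.27×10 = 5319.72 + 36042.5 + 2706.6 + 2742.7 = 46811.52
link = 51572.48/46811.52 = 1.101705
Link Feb 2022→Mar 2022:
ΣP(Mar 2022)Q(Feb 2022) = 259.53×29 + 6700.53×6 + 557.33×4 + 311.04×11 = 7526.37 + 40203.18 + 2229.32 + 3421.44 = 53380.31
ΣP(Feb 2022)Q(Feb 2022) = 226.70×29 + 7907.48×6 + 586.47×4 + 334.16×11 = 6574.3 + 47444.88 + 2345.88 + 3675.76 = 60040.82
link = 53380.31/60040.82 = 0.889067
Chained index = 100 × 1.101705 × 0.889067 = 97.9489

97.95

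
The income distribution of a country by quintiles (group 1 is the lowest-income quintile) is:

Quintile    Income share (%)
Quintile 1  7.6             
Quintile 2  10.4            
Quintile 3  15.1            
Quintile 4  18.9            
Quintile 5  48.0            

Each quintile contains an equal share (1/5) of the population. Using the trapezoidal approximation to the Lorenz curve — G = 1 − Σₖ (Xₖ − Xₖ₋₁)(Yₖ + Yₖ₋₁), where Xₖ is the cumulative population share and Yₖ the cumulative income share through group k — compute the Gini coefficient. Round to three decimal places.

Cumulative income shares Yₖ: 0.0760, 0.1800, 0.3310, 0.5200, 1.0000
Σ (Xₖ−Xₖ₋₁)(Yₖ+Yₖ₋₁) = (1/5)(0.0760+0.0000) + (1/5)(0.1800+0.0760) + (1/5)(0.3310+0.1800) + (1/5)(0.5200+0.3310) + (1/5)(1.0000+0.5200)
  = 0.0152 + 0.0512 + 0.1022 + 0.1702 + 0.3040 = 0.6428
G = 1 − 0.6428 = 0.3572

0.357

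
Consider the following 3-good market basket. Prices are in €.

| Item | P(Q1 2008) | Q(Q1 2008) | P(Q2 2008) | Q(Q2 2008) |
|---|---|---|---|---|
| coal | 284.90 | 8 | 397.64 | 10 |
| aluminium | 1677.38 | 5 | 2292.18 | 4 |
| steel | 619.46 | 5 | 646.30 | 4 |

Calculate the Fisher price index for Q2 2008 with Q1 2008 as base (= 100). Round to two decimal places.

Laspeyres component (base-period weights):
ΣP(Q2 2008)Q(Q1 2008) = 397.64×8 + 2292.18×5 + 646.30×5 = 3181.12 + 11460.9 + 3231.5 = 17873.52
ΣP(Q1 2008)Q(Q1 2008) = 284.90×8 + 1677.38×5 + 619.46×5 = 2279.2 + 8386.9 + 3097.3 = 13763.4
L = 17873.52 / 13763.4 × 100 = 129.8627
Paasche component (current-period weights):
ΣP(Q2 2008)Q(Q2 2008) = 397.64×10 + 2292.18×4 + 646.30×4 = 3976.4 + 9168.72 + 2585.2 = 15730.32
ΣP(Q1 2008)Q(Q2 2008) = 284.90×10 + 1677.38×4 + 619.46×4 = 2849 + 6709.52 + 2477.84 = 12036.36
P = 15730.32 / 12036.36 × 100 = 130.6900
Fisher = √(L × P) = √(129.8627 × 130.6900) = 130.2757

130.28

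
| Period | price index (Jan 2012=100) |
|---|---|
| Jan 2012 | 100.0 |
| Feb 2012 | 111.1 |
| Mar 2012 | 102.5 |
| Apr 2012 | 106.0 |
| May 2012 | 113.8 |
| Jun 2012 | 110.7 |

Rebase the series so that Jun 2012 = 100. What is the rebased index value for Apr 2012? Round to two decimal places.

Rebased(Apr 2012) = 106.0 / 110.7 × 100 = 95.7543

95.75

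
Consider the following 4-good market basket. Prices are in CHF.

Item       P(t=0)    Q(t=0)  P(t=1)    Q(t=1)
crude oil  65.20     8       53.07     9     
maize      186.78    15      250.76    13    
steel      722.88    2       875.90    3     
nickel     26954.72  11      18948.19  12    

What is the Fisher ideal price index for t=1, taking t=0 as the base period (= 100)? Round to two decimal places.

71.14

Laspeyres component (base-period weights):
ΣP(t=1)Q(t=0) = 53.07×8 + 250.76×15 + 875.90×2 + 18948.19×11 = 424.56 + 3761.4 + 1751.8 + 208430.09 = 214367.85
ΣP(t=0)Q(t=0) = 65.20×8 + 186.78×15 + 722.88×2 + 26954.72×11 = 521.6 + 2801.7 + 1445.76 + 296501.92 = 301270.98
L = 214367.85 / 301270.98 × 100 = 71.1545
Paasche component (current-period weights):
ΣP(t=1)Q(t=1) = 53.07×9 + 250.76×13 + 875.90×3 + 18948.19×12 = 477.63 + 3259.88 + 2627.7 + 227378.28 = 233743.49
ΣP(t=0)Q(t=1) = 65.20×9 + 186.78×13 + 722.88×3 + 26954.72×12 = 586.8 + 2428.14 + 2168.64 + 323456.64 = 328640.22
P = 233743.49 / 328640.22 × 100 = 71.1244
Fisher = √(L × P) = √(71.1545 × 71.1244) = 71.1395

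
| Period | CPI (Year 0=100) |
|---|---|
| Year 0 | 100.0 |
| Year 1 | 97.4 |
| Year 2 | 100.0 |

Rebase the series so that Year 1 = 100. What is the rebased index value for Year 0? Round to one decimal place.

Rebased(Year 0) = 100.0 / 97.4 × 100 = 102.6694

102.7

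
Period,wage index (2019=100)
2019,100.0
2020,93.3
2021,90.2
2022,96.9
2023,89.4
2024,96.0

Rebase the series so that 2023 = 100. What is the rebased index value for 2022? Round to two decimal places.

Rebased(2022) = 96.9 / 89.4 × 100 = 108.3893

108.39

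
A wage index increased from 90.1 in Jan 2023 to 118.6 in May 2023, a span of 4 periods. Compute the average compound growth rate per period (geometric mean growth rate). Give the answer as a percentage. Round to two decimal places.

7.11%

Growth factor = (118.6/90.1)^(1/4) = (1.316315)^(1/4) = 1.071125
Growth rate = 1.071125 − 1 = 0.071125 = 7.1125%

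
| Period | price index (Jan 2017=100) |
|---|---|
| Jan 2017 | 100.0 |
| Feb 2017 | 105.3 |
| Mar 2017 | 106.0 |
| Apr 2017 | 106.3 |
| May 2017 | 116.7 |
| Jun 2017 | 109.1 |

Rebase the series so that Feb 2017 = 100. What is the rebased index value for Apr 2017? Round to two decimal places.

Rebased(Apr 2017) = 106.3 / 105.3 × 100 = 100.9497

100.95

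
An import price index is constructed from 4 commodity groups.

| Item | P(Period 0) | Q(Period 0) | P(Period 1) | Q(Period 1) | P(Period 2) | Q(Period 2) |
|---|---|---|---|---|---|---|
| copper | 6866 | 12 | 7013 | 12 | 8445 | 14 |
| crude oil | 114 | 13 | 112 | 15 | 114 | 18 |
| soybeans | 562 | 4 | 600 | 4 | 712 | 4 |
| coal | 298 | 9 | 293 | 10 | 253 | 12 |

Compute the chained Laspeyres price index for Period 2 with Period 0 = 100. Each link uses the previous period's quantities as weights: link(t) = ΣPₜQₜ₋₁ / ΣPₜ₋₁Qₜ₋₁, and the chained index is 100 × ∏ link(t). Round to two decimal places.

Link Period 0→Period 1:
ΣP(Period 1)Q(Period 0) = 7013×12 + 112×13 + 600×4 + 293×9 = 84156 + 1456 + 2400 + 2637 = 90649
ΣP(Period 0)Q(Period 0) = 6866×12 + 114×13 + 562×4 + 298×9 = 82392 + 1482 + 2248 + 2682 = 88804
link = 90649/88804 = 1.020776
Link Period 1→Period 2:
ΣP(Period 2)Q(Period 1) = 8445×12 + 114×15 + 712×4 + 253×10 = 101340 + 1710 + 2848 + 2530 = 108428
ΣP(Period 1)Q(Period 1) = 7013×12 + 112×15 + 600×4 + 293×10 = 84156 + 1680 + 2400 + 2930 = 91166
link = 108428/91166 = 1.189347
Chained index = 100 × 1.020776 × 1.189347 = 121.4057

121.41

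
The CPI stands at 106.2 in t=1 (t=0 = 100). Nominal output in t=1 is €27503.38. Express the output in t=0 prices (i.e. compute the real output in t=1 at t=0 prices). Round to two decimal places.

Real = Nominal ÷ (Index/100) = 27503.38 ÷ (106.2/100)
     = 27503.38 ÷ 1.062 = 25897.7213

25897.72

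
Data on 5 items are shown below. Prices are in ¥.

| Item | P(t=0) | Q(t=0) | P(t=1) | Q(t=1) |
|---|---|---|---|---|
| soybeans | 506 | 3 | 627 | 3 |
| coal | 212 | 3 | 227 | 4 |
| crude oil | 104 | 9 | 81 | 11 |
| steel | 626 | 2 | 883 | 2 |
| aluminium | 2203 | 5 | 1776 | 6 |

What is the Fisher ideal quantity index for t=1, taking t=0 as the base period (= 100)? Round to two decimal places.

Laspeyres component (base-period weights):
ΣP(t=0)Q(t=1) = 506×3 + 212×4 + 104×11 + 626×2 + 2203×6 = 1518 + 848 + 1144 + 1252 + 13218 = 17980
ΣP(t=0)Q(t=0) = 506×3 + 212×3 + 104×9 + 626×2 + 2203×5 = 1518 + 636 + 936 + 1252 + 11015 = 15357
L = 17980 / 15357 × 100 = 117.0802
Paasche component (current-period weights):
ΣP(t=1)Q(t=1) = 627×3 + 227×4 + 81×11 + 883×2 + 1776×6 = 1881 + 908 + 891 + 1766 + 10656 = 16102
ΣP(t=1)Q(t=0) = 627×3 + 227×3 + 81×9 + 883×2 + 1776×5 = 1881 + 681 + 729 + 1766 + 8880 = 13937
P = 16102 / 13937 × 100 = 115.5342
Fisher = √(L × P) = √(117.0802 × 115.5342) = 116.3046

116.30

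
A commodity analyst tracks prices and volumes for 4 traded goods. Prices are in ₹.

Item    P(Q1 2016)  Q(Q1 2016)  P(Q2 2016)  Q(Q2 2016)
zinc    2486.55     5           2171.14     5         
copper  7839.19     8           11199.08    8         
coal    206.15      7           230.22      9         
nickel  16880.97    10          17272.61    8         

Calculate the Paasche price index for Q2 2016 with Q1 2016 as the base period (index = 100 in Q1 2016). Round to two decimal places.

113.51

Paasche price index uses current-period quantities as weights.
ΣP(Q2 2016)·Q(Q2 2016) = 2171.14×5 + 11199.08×8 + 230.22×9 + 17272.61×8 = 10855.7 + 89592.64 + 2071.98 + 138180.88 = 240701.2
ΣP(Q1 2016)·Q(Q2 2016) = 2486.55×5 + 7839.19×8 + 206.15×9 + 16880.97×8 = 12432.75 + 62713.52 + 1855.35 + 135047.76 = 212049.38
Index = 240701.2 / 212049.38 × 100 = 113.5119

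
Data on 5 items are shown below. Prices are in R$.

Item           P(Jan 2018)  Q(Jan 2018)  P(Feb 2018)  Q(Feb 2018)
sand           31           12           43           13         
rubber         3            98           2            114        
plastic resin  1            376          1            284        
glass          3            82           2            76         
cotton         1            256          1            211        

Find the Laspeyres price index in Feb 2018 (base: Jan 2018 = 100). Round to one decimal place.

97.7

Laspeyres price index uses base-period quantities as weights.
ΣP(Feb 2018)·Q(Jan 2018) = 43×12 + 2×98 + 1×376 + 2×82 + 1×256 = 516 + 196 + 376 + 164 + 256 = 1508
ΣP(Jan 2018)·Q(Jan 2018) = 31×12 + 3×98 + 1×376 + 3×82 + 1×256 = 372 + 294 + 376 + 246 + 256 = 1544
Index = 1508 / 1544 × 100 = 97.6684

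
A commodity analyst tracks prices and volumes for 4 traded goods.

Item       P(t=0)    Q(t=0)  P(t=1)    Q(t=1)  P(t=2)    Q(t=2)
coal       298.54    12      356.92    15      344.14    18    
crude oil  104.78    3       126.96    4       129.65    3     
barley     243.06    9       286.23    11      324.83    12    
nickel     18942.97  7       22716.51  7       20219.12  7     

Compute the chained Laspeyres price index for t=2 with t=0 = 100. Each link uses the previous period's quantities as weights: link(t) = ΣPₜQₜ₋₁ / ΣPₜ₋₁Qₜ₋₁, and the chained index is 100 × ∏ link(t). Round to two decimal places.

107.58

Link t=0→t=1:
ΣP(t=1)Q(t=0) = 356.92×12 + 126.96×3 + 286.23×9 + 22716.51×7 = 4283.04 + 380.88 + 2576.07 + 159015.57 = 166255.56
ΣP(t=0)Q(t=0) = 298.54×12 + 104.78×3 + 243.06×9 + 18942.97×7 = 3582.48 + 314.34 + 2187.54 + 132600.79 = 138685.15
link = 166255.56/138685.15 = 1.198799
Link t=1→t=2:
ΣP(t=2)Q(t=1) = 344.14×15 + 129.65×4 + 324.83×11 + 20219.12×7 = 5162.1 + 518.6 + 3573.13 + 141533.84 = 150787.67
ΣP(t=1)Q(t=1) = 356.92×15 + 126.96×4 + 286.23×11 + 22716.51×7 = 5353.8 + 507.84 + 3148.53 + 159015.57 = 168025.74
link = 150787.67/168025.74 = 0.897408
Chained index = 100 × 1.198799 × 0.897408 = 107.5812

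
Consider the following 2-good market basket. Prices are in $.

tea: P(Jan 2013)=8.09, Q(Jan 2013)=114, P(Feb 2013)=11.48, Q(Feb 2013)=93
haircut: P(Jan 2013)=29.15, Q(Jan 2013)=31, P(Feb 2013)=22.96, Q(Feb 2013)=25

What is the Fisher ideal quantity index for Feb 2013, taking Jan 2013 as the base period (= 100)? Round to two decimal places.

Laspeyres component (base-period weights):
ΣP(Jan 2013)Q(Feb 2013) = 8.09×93 + 29.15×25 = 752.37 + 728.75 = 1481.12
ΣP(Jan 2013)Q(Jan 2013) = 8.09×114 + 29.15×31 = 922.26 + 903.65 = 1825.91
L = 1481.12 / 1825.91 × 100 = 81.1168
Paasche component (current-period weights):
ΣP(Feb 2013)Q(Feb 2013) = 11.48×93 + 22.96×25 = 1067.64 + 574 = 1641.64
ΣP(Feb 2013)Q(Jan 2013) = 11.48×114 + 22.96×31 = 1308.72 + 711.76 = 2020.48
P = 1641.64 / 2020.48 × 100 = 81.2500
Fisher = √(L × P) = √(81.1168 × 81.2500) = 81.1834

81.18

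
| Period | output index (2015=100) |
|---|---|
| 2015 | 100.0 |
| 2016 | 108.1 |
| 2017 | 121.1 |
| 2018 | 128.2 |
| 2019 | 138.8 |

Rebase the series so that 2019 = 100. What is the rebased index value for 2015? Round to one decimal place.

Rebased(2015) = 100.0 / 138.8 × 100 = 72.0461

72.0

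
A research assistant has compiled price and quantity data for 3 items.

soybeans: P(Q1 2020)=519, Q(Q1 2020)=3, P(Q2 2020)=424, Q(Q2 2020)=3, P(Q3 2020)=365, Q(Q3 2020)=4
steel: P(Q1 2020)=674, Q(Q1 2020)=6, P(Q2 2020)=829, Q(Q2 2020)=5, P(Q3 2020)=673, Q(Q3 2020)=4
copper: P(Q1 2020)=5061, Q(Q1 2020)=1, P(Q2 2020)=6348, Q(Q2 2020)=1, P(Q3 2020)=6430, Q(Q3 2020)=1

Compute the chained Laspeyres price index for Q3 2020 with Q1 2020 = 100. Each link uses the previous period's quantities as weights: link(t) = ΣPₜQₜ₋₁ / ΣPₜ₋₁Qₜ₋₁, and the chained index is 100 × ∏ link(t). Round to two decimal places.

109.34

Link Q1 2020→Q2 2020:
ΣP(Q2 2020)Q(Q1 2020) = 424×3 + 829×6 + 6348×1 = 1272 + 4974 + 6348 = 12594
ΣP(Q1 2020)Q(Q1 2020) = 519×3 + 674×6 + 5061×1 = 1557 + 4044 + 5061 = 10662
link = 12594/10662 = 1.181204
Link Q2 2020→Q3 2020:
ΣP(Q3 2020)Q(Q2 2020) = 365×3 + 673×5 + 6430×1 = 1095 + 3365 + 6430 = 10890
ΣP(Q2 2020)Q(Q2 2020) = 424×3 + 829×5 + 6348×1 = 1272 + 4145 + 6348 = 11765
link = 10890/11765 = 0.925627
Chained index = 100 × 1.181204 × 0.925627 = 109.3354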